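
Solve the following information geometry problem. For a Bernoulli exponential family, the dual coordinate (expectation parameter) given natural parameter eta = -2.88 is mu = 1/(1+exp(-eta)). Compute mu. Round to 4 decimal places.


Dual coordinate (expectation parameter) for Bernoulli:
mu = 1/(1+exp(-eta)).
eta = -2.88.
exp(-eta) = exp(2.88) = 17.814273.
mu = 1/(1+17.814273) = 0.0532

0.0532


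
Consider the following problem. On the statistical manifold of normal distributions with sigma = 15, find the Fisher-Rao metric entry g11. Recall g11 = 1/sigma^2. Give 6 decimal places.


For the 2-parameter normal family, the Fisher metric has:
  g11 = 1/sigma^2, g22 = 2/sigma^2.
sigma = 15, sigma^2 = 225.
g11 = 0.004444

0.004444


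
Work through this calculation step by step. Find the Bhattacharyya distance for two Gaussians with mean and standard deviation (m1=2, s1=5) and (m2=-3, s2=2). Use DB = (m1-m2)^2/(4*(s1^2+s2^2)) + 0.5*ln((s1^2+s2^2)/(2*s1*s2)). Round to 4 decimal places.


Bhattacharyya distance between two Gaussians:
DB = (m1-m2)^2/(4*(s1^2+s2^2)) + (1/2)*ln((s1^2+s2^2)/(2*s1*s2)).
(m1-m2)^2 = (5)^2 = 25.
s1^2+s2^2 = 25 + 4 = 29.
term1 = 25/116 = 0.215517.
term2 = 0.5*ln(29/20.0) = 0.185782.
DB = 0.215517 + 0.185782 = 0.4013

0.4013


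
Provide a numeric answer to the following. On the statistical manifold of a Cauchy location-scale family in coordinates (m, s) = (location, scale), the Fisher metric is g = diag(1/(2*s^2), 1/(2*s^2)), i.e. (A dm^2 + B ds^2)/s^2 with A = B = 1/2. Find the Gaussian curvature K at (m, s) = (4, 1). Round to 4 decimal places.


The metric has the form g = (A dm^2 + B ds^2)/s^2 with A = 1/2, B = 1/2.
Substitute u = sqrt(A/B)*m: g = B*(du^2 + ds^2)/s^2, i.e. B times the
Poincare upper half-plane metric, which has constant Gaussian curvature -1.
Scaling a 2D metric by a constant c divides the Gaussian curvature by c,
so K = -1/B = -1/(1/2) = -2.0000 everywhere (the point (m, s) = (4, 1) is irrelevant:
the curvature is constant).
The requested Gaussian curvature is K = -2.0000.

-2.0000


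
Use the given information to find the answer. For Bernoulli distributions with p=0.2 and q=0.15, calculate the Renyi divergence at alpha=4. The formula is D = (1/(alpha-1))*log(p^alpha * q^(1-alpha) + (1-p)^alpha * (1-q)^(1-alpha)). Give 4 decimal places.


Renyi divergence of order alpha between Bernoulli distributions:
D = (1/(alpha-1))*log(p^alpha * q^(1-alpha) + (1-p)^alpha * (1-q)^(1-alpha)).
alpha = 4, p = 0.2, q = 0.15.
p^alpha * q^(1-alpha) = 0.2^4 * 0.15^-3 = 0.474074.
(1-p)^alpha * (1-q)^(1-alpha) = 0.8^4 * 0.85^-3 = 0.666965.
sum = 0.474074 + 0.666965 = 1.141039.
D = (1/3)*log(1.141039) = 0.0440

0.0440


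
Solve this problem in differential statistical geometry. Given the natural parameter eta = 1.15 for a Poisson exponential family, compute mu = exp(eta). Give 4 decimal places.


Expectation parameter for Poisson exponential family:
mu = exp(eta).
eta = 1.15.
mu = exp(1.15) = 3.1582

3.1582


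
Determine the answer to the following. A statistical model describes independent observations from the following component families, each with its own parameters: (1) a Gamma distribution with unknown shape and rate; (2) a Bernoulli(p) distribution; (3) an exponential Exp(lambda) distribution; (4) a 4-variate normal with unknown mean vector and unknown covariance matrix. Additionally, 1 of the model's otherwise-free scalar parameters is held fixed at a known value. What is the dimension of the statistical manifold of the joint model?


The dimension of a statistical manifold equals the number of free
(independent) real parameters of the model. For a product of independent
blocks the parameter counts add.
- Gamma (shape, rate): 2.
- Bernoulli (p): 1.
- exponential (lambda): 1.
- 4-variate normal: 4 (mean) + 4*5/2 = 10 (symmetric covariance) = 14.
Total = 2 + 1 + 1 + 14 = 18.
1 parameter(s) fixed at known values: 18 - 1 = 17.
Dimension = 17

17


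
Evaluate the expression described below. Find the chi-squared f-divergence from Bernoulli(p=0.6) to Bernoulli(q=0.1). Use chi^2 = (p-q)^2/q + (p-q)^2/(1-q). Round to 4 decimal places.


Chi-squared divergence between Bernoulli distributions:
chi^2 = (p-q)^2/q + (p-q)^2/(1-q).
p = 0.6, q = 0.1, p-q = 0.5.
(p-q)^2 = 0.25.
term1 = 0.25/0.1 = 2.5.
term2 = 0.25/0.9 = 0.277778.
chi^2 = 2.5 + 0.277778 = 2.7778

2.7778


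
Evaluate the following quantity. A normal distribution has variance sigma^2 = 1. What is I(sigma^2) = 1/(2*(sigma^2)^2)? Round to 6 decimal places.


Fisher information for variance: I(sigma^2) = 1/(2*sigma^4).
sigma^2 = 1, so sigma^4 = 1.
I = 1/(2*1) = 1/2 = 0.500000

0.500000


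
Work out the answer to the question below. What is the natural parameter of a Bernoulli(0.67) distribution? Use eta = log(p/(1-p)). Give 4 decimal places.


Natural parameter for Bernoulli: eta = log(p/(1-p)).
p = 0.67, 1-p = 0.33.
p/(1-p) = 2.030303.
eta = log(2.030303) = 0.7082

0.7082


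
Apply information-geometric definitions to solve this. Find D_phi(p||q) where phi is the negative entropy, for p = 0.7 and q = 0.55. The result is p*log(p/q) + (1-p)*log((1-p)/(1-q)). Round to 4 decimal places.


Bregman divergence with negative entropy generator:
D = p*log(p/q) + (1-p)*log((1-p)/(1-q)).
p = 0.7, q = 0.55.
p*log(p/q) = 0.7*log(0.7/0.55) = 0.168813.
(1-p)*log((1-p)/(1-q)) = 0.3*log(0.3/0.45) = -0.12164.
D = 0.168813 + -0.12164 = 0.0472

0.0472


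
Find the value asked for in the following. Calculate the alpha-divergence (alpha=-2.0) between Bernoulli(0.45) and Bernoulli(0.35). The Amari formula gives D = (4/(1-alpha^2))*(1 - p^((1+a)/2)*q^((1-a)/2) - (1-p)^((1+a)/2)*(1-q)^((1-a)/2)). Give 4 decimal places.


Amari alpha-divergence:
D = (4/(1-alpha^2))*(1 - p^((1+a)/2)*q^((1-a)/2) - (1-p)^((1+a)/2)*(1-q)^((1-a)/2)).
alpha = -2.0, p = 0.45, q = 0.35.
e1 = (1+alpha)/2 = -0.5, e2 = (1-alpha)/2 = 1.5.
t1 = p^e1 * q^e2 = 0.45^-0.5 * 0.35^1.5 = 0.308671.
t2 = (1-p)^e1 * (1-q)^e2 = 0.55^-0.5 * 0.65^1.5 = 0.706624.
4/(1-alpha^2) = -1.333333.
D = -1.333333*(1 - 0.308671 - 0.706624) = 0.0204

0.0204


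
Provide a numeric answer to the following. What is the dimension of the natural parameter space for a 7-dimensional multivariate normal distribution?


Exponential family dimension calculation:
For 7-dim MVN: mean has 7 params, covariance has 7*8/2 = 28 unique entries.
Total dim = 7 + 28 = 35.

35


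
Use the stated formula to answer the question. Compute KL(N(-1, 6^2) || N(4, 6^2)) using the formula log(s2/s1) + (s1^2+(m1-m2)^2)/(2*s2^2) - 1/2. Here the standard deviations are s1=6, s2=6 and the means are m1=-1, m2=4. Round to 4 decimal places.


KL divergence between normal distributions:
KL = log(s2/s1) + (s1^2 + (m1-m2)^2)/(2*s2^2) - 1/2.
log(6/6) = 0.0.
(6^2 + (-1-4)^2)/(2*6^2) = (36 + 25)/72 = 0.847222.
KL = 0.0 + 0.847222 - 0.5 = 0.3472

0.3472


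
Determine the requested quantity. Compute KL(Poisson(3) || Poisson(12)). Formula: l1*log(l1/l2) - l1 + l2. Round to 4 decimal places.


KL divergence for Poisson:
KL = l1*log(l1/l2) - l1 + l2.
l1 = 3, l2 = 12.
log(3/12) = -1.386294.
l1*log(l1/l2) = 3 * -1.386294 = -4.158883.
KL = -4.158883 - 3 + 12 = 4.8411

4.8411


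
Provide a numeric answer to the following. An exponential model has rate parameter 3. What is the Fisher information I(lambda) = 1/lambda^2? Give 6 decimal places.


Fisher information for exponential: I(lambda) = 1/lambda^2.
lambda = 3, lambda^2 = 9.
I = 1/9 = 0.111111

0.111111


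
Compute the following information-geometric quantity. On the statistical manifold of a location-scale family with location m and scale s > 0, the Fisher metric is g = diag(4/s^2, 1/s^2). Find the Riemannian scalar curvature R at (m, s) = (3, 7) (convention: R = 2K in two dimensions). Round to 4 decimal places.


The metric has the form g = (A dm^2 + B ds^2)/s^2 with A = 4, B = 1.
Substitute u = sqrt(A/B)*m: g = B*(du^2 + ds^2)/s^2, i.e. B times the
Poincare upper half-plane metric, which has constant Gaussian curvature -1.
Scaling a 2D metric by a constant c divides the Gaussian curvature by c,
so K = -1/B = -1/(1) = -1.0000 everywhere (the point (m, s) = (3, 7) is irrelevant:
the curvature is constant).
Scalar curvature in dimension 2: R = 2K = -2/(1) = -2.0000.

-2.0000


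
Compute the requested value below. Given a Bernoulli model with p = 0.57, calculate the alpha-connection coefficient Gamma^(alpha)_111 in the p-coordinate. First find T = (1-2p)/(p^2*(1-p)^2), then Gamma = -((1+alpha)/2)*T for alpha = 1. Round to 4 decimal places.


Skewness (Amari-Chentsov) tensor: T = (1-2p)/(p^2*(1-p)^2).
p = 0.57, 1-2p = -0.14, p^2 = 0.3249, (1-p)^2 = 0.1849.
T = -0.14/(0.3249 * 0.1849) = -2.330459.
In the p-coordinate, Gamma^(alpha) = Gamma^(0) - (alpha/2)*T with Gamma^(0) = (1/2)*g'(p) = -T/2,
so Gamma^(alpha) = -((1+alpha)/2)*T.
alpha = 1, -(1+alpha)/2 = -1.0.
Gamma = -1.0 * -2.330459 = 2.3305

2.3305


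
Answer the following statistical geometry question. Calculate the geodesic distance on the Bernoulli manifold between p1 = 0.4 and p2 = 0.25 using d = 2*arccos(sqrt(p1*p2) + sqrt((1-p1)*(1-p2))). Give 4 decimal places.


Geodesic distance on Bernoulli manifold:
d(p1,p2) = 2*arccos(sqrt(p1*p2) + sqrt((1-p1)*(1-p2))).
sqrt(p1*p2) = sqrt(0.4*0.25) = 0.316228.
sqrt((1-p1)*(1-p2)) = sqrt(0.6*0.75) = 0.67082.
arg = 0.316228 + 0.67082 = 0.987048.
d = 2*arccos(0.987048) = 0.3222

0.3222


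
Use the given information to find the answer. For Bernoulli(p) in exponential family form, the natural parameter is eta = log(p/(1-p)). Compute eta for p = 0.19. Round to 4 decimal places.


Natural parameter for Bernoulli: eta = log(p/(1-p)).
p = 0.19, 1-p = 0.81.
p/(1-p) = 0.234568.
eta = log(0.234568) = -1.4500

-1.4500


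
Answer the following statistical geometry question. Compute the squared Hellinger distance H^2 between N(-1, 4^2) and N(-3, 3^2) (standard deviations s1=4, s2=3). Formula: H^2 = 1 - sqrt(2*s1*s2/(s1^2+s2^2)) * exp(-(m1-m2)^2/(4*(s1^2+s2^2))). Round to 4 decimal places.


Squared Hellinger distance for Gaussians:
H^2 = 1 - sqrt(2*s1*s2/(s1^2+s2^2)) * exp(-(m1-m2)^2/(4*(s1^2+s2^2))).
s1^2 = 16, s2^2 = 9, s1^2+s2^2 = 25.
sqrt(2*4*3/(25)) = 0.979796.
(m1-m2)^2 = (2)^2 = 4.
exp(-4/(4*25)) = exp(-0.04) = 0.960789.
H^2 = 1 - 0.979796*0.960789 = 0.0586

0.0586


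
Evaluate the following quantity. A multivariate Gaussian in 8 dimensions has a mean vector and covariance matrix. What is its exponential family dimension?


Exponential family dimension calculation:
For 8-dim MVN: mean has 8 params, covariance has 8*9/2 = 36 unique entries.
Total dim = 8 + 36 = 44.

44


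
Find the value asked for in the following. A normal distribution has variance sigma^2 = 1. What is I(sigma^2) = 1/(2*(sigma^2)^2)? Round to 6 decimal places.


Fisher information for variance: I(sigma^2) = 1/(2*sigma^4).
sigma^2 = 1, so sigma^4 = 1.
I = 1/(2*1) = 1/2 = 0.500000

0.500000


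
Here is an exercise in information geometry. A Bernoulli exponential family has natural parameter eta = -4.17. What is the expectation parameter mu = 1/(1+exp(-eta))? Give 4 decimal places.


Dual coordinate (expectation parameter) for Bernoulli:
mu = 1/(1+exp(-eta)).
eta = -4.17.
exp(-eta) = exp(4.17) = 64.715452.
mu = 1/(1+64.715452) = 0.0152

0.0152


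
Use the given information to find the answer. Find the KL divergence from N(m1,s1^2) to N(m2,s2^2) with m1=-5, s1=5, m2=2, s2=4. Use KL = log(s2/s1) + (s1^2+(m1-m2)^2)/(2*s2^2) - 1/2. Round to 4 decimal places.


KL divergence between normal distributions:
KL = log(s2/s1) + (s1^2 + (m1-m2)^2)/(2*s2^2) - 1/2.
log(4/5) = -0.223144.
(5^2 + (-5-2)^2)/(2*4^2) = (25 + 49)/32 = 2.3125.
KL = -0.223144 + 2.3125 - 0.5 = 1.5894

1.5894


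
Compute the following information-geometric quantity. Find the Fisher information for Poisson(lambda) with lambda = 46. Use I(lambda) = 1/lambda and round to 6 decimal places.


Fisher information for Poisson: I(lambda) = 1/lambda.
lambda = 46.
I(lambda) = 1/46 = 0.021739

0.021739


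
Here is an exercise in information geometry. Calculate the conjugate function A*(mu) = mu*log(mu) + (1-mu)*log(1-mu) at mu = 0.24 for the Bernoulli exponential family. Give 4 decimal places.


Legendre transform for Bernoulli:
A*(mu) = mu*log(mu) + (1-mu)*log(1-mu).
mu = 0.24, 1-mu = 0.76.
mu*log(mu) = 0.24*log(0.24) = -0.342508.
(1-mu)*log(1-mu) = 0.76*log(0.76) = -0.208572.
A* = -0.342508 + -0.208572 = -0.5511

-0.5511


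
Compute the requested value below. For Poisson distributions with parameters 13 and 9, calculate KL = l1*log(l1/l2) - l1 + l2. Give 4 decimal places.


KL divergence for Poisson:
KL = l1*log(l1/l2) - l1 + l2.
l1 = 13, l2 = 9.
log(13/9) = 0.367725.
l1*log(l1/l2) = 13 * 0.367725 = 4.780422.
KL = 4.780422 - 13 + 9 = 0.7804

0.7804


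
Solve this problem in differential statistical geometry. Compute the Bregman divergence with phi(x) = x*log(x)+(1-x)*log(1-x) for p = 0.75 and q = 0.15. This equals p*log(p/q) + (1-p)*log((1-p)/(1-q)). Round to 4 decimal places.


Bregman divergence with negative entropy generator:
D = p*log(p/q) + (1-p)*log((1-p)/(1-q)).
p = 0.75, q = 0.15.
p*log(p/q) = 0.75*log(0.75/0.15) = 1.207078.
(1-p)*log((1-p)/(1-q)) = 0.25*log(0.25/0.85) = -0.305944.
D = 1.207078 + -0.305944 = 0.9011

0.9011


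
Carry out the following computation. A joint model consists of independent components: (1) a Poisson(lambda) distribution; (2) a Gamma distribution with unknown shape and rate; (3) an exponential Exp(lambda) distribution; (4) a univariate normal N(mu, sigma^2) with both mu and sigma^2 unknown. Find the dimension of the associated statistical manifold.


The dimension of a statistical manifold equals the number of free
(independent) real parameters of the model. For a product of independent
blocks the parameter counts add.
- Poisson (lambda): 1.
- Gamma (shape, rate): 2.
- exponential (lambda): 1.
- normal (mu, sigma^2): 2.
Total = 1 + 2 + 1 + 2 = 6.
Dimension = 6

6


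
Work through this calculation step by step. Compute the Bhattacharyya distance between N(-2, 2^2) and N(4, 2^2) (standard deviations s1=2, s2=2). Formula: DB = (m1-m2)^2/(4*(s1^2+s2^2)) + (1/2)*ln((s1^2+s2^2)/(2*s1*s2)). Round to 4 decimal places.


Bhattacharyya distance between two Gaussians:
DB = (m1-m2)^2/(4*(s1^2+s2^2)) + (1/2)*ln((s1^2+s2^2)/(2*s1*s2)).
(m1-m2)^2 = (-6)^2 = 36.
s1^2+s2^2 = 4 + 4 = 8.
term1 = 36/32 = 1.125.
term2 = 0.5*ln(8/8.0) = 0.0.
DB = 1.125 + 0.0 = 1.1250

1.1250


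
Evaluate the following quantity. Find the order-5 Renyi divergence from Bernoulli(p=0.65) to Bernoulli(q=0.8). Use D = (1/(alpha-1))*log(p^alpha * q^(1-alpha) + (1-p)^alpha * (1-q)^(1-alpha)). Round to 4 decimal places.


Renyi divergence of order alpha between Bernoulli distributions:
D = (1/(alpha-1))*log(p^alpha * q^(1-alpha) + (1-p)^alpha * (1-q)^(1-alpha)).
alpha = 5, p = 0.65, q = 0.8.
p^alpha * q^(1-alpha) = 0.65^5 * 0.8^-4 = 0.283274.
(1-p)^alpha * (1-q)^(1-alpha) = 0.35^5 * 0.2^-4 = 3.282617.
sum = 0.283274 + 3.282617 = 3.565891.
D = (1/4)*log(3.565891) = 0.3179

0.3179


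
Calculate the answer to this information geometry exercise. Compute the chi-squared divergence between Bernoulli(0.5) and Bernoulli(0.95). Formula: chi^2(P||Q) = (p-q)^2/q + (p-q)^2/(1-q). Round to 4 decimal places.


Chi-squared divergence between Bernoulli distributions:
chi^2 = (p-q)^2/q + (p-q)^2/(1-q).
p = 0.5, q = 0.95, p-q = -0.45.
(p-q)^2 = 0.2025.
term1 = 0.2025/0.95 = 0.213158.
term2 = 0.2025/0.05 = 4.05.
chi^2 = 0.213158 + 4.05 = 4.2632

4.2632


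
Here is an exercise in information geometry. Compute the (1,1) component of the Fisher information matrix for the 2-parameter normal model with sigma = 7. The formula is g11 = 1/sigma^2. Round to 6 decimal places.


For the 2-parameter normal family, the Fisher metric has:
  g11 = 1/sigma^2, g22 = 2/sigma^2.
sigma = 7, sigma^2 = 49.
g11 = 0.020408

0.020408


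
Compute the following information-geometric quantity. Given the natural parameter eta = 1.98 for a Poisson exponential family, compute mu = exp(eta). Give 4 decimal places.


Expectation parameter for Poisson exponential family:
mu = exp(eta).
eta = 1.98.
mu = exp(1.98) = 7.2427

7.2427


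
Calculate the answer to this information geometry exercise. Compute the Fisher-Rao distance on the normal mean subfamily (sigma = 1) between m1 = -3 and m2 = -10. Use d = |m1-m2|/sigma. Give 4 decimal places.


On the fixed-variance normal subfamily, geodesic distance = |m1-m2|/sigma.
|-3 - -10| = 7.
sigma = 1.
d = 7/1 = 7.0000

7.0000


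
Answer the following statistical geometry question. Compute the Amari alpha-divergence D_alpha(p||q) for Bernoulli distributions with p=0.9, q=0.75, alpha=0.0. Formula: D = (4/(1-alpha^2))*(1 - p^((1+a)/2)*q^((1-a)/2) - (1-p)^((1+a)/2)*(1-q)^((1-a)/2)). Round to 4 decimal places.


Amari alpha-divergence:
D = (4/(1-alpha^2))*(1 - p^((1+a)/2)*q^((1-a)/2) - (1-p)^((1+a)/2)*(1-q)^((1-a)/2)).
alpha = 0.0, p = 0.9, q = 0.75.
e1 = (1+alpha)/2 = 0.5, e2 = (1-alpha)/2 = 0.5.
t1 = p^e1 * q^e2 = 0.9^0.5 * 0.75^0.5 = 0.821584.
t2 = (1-p)^e1 * (1-q)^e2 = 0.1^0.5 * 0.25^0.5 = 0.158114.
4/(1-alpha^2) = 4.0.
D = 4.0*(1 - 0.821584 - 0.158114) = 0.0812

0.0812


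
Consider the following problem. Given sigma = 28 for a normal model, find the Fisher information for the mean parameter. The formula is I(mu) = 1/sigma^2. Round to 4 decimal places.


The Fisher information for the mean of a normal distribution is I(mu) = 1/sigma^2.
sigma = 28, so sigma^2 = 784.
I(mu) = 1/784 = 0.0013

0.0013


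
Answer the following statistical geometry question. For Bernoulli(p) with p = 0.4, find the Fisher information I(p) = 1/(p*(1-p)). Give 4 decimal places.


For Bernoulli(p), Fisher information is I(p) = 1/(p*(1-p)).
p = 0.4, 1-p = 0.6.
p*(1-p) = 0.24.
I(p) = 1/0.24 = 4.1667

4.1667


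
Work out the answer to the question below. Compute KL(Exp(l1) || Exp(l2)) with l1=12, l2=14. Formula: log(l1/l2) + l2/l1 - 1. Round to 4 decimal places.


KL divergence for exponential family:
KL = log(l1/l2) + l2/l1 - 1.
log(12/14) = -0.154151.
14/12 = 1.166667.
KL = -0.154151 + 1.166667 - 1 = 0.0125

0.0125


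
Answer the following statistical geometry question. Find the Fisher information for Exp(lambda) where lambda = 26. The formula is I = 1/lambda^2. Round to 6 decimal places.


Fisher information for exponential: I(lambda) = 1/lambda^2.
lambda = 26, lambda^2 = 676.
I = 1/676 = 0.001479

0.001479


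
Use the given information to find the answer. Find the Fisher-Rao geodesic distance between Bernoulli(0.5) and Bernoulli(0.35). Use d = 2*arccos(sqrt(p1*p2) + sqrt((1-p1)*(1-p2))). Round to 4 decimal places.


Geodesic distance on Bernoulli manifold:
d(p1,p2) = 2*arccos(sqrt(p1*p2) + sqrt((1-p1)*(1-p2))).
sqrt(p1*p2) = sqrt(0.5*0.35) = 0.41833.
sqrt((1-p1)*(1-p2)) = sqrt(0.5*0.65) = 0.570088.
arg = 0.41833 + 0.570088 = 0.988418.
d = 2*arccos(0.988418) = 0.3047

0.3047


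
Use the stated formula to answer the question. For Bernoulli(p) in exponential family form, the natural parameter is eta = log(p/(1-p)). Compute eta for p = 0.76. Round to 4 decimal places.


Natural parameter for Bernoulli: eta = log(p/(1-p)).
p = 0.76, 1-p = 0.24.
p/(1-p) = 3.166667.
eta = log(3.166667) = 1.1527

1.1527


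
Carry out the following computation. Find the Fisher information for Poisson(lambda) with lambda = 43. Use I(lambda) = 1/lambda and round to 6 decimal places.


Fisher information for Poisson: I(lambda) = 1/lambda.
lambda = 43.
I(lambda) = 1/43 = 0.023256

0.023256


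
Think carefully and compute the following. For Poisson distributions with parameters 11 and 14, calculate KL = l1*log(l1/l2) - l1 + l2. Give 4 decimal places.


KL divergence for Poisson:
KL = l1*log(l1/l2) - l1 + l2.
l1 = 11, l2 = 14.
log(11/14) = -0.241162.
l1*log(l1/l2) = 11 * -0.241162 = -2.652783.
KL = -2.652783 - 11 + 14 = 0.3472

0.3472


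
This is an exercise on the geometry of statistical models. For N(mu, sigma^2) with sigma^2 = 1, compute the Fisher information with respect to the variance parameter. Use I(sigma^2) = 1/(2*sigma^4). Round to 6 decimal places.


Fisher information for variance: I(sigma^2) = 1/(2*sigma^4).
sigma^2 = 1, so sigma^4 = 1.
I = 1/(2*1) = 1/2 = 0.500000

0.500000


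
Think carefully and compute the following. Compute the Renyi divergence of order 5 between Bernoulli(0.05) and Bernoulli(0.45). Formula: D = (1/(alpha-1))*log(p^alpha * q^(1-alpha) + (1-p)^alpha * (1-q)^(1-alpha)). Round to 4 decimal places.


Renyi divergence of order alpha between Bernoulli distributions:
D = (1/(alpha-1))*log(p^alpha * q^(1-alpha) + (1-p)^alpha * (1-q)^(1-alpha)).
alpha = 5, p = 0.05, q = 0.45.
p^alpha * q^(1-alpha) = 0.05^5 * 0.45^-4 = 8e-06.
(1-p)^alpha * (1-q)^(1-alpha) = 0.95^5 * 0.55^-4 = 8.456045.
sum = 8e-06 + 8.456045 = 8.456052.
D = (1/4)*log(8.456052) = 0.5337

0.5337


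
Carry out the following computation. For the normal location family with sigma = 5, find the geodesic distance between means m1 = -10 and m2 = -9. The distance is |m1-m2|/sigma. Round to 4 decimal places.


On the fixed-variance normal subfamily, geodesic distance = |m1-m2|/sigma.
|-10 - -9| = 1.
sigma = 5.
d = 1/5 = 0.2000

0.2000


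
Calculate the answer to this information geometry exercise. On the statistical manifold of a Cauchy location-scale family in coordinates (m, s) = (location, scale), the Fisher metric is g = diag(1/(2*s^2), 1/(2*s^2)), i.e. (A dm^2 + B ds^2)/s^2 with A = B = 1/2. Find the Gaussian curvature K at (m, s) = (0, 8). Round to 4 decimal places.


The metric has the form g = (A dm^2 + B ds^2)/s^2 with A = 1/2, B = 1/2.
Substitute u = sqrt(A/B)*m: g = B*(du^2 + ds^2)/s^2, i.e. B times the
Poincare upper half-plane metric, which has constant Gaussian curvature -1.
Scaling a 2D metric by a constant c divides the Gaussian curvature by c,
so K = -1/B = -1/(1/2) = -2.0000 everywhere (the point (m, s) = (0, 8) is irrelevant:
the curvature is constant).
The requested Gaussian curvature is K = -2.0000.

-2.0000


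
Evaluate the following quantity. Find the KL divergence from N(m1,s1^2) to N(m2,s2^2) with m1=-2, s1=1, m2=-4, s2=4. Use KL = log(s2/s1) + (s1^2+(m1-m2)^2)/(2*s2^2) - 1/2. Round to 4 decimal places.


KL divergence between normal distributions:
KL = log(s2/s1) + (s1^2 + (m1-m2)^2)/(2*s2^2) - 1/2.
log(4/1) = 1.386294.
(1^2 + (-2--4)^2)/(2*4^2) = (1 + 4)/32 = 0.15625.
KL = 1.386294 + 0.15625 - 0.5 = 1.0425

1.0425


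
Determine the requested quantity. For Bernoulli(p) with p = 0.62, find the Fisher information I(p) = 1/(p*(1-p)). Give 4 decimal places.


For Bernoulli(p), Fisher information is I(p) = 1/(p*(1-p)).
p = 0.62, 1-p = 0.38.
p*(1-p) = 0.2356.
I(p) = 1/0.2356 = 4.2445

4.2445


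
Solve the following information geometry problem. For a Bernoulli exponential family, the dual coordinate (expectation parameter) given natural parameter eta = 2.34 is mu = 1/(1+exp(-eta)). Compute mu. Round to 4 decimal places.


Dual coordinate (expectation parameter) for Bernoulli:
mu = 1/(1+exp(-eta)).
eta = 2.34.
exp(-eta) = exp(-2.34) = 0.096328.
mu = 1/(1+0.096328) = 0.9121

0.9121


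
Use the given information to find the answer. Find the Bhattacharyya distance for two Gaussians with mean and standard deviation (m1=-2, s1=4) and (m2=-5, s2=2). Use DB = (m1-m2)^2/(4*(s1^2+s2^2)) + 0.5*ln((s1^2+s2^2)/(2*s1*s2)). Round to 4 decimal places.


Bhattacharyya distance between two Gaussians:
DB = (m1-m2)^2/(4*(s1^2+s2^2)) + (1/2)*ln((s1^2+s2^2)/(2*s1*s2)).
(m1-m2)^2 = (3)^2 = 9.
s1^2+s2^2 = 16 + 4 = 20.
term1 = 9/80 = 0.1125.
term2 = 0.5*ln(20/16.0) = 0.111572.
DB = 0.1125 + 0.111572 = 0.2241

0.2241


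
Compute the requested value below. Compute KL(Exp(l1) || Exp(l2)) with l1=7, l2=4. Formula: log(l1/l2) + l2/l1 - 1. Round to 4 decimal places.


KL divergence for exponential family:
KL = log(l1/l2) + l2/l1 - 1.
log(7/4) = 0.559616.
4/7 = 0.571429.
KL = 0.559616 + 0.571429 - 1 = 0.1310

0.1310


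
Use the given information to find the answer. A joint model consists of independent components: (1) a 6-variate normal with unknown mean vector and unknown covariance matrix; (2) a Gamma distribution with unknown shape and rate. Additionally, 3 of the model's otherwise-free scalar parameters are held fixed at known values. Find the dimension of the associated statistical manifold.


The dimension of a statistical manifold equals the number of free
(independent) real parameters of the model. For a product of independent
blocks the parameter counts add.
- 6-variate normal: 6 (mean) + 6*7/2 = 21 (symmetric covariance) = 27.
- Gamma (shape, rate): 2.
Total = 27 + 2 = 29.
3 parameter(s) fixed at known values: 29 - 3 = 26.
Dimension = 26

26


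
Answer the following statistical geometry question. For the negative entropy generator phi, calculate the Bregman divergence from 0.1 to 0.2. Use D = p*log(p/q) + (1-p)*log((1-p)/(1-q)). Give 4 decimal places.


Bregman divergence with negative entropy generator:
D = p*log(p/q) + (1-p)*log((1-p)/(1-q)).
p = 0.1, q = 0.2.
p*log(p/q) = 0.1*log(0.1/0.2) = -0.069315.
(1-p)*log((1-p)/(1-q)) = 0.9*log(0.9/0.8) = 0.106005.
D = -0.069315 + 0.106005 = 0.0367

0.0367


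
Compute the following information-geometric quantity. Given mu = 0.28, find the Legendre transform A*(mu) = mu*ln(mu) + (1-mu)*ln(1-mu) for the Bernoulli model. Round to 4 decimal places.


Legendre transform for Bernoulli:
A*(mu) = mu*log(mu) + (1-mu)*log(1-mu).
mu = 0.28, 1-mu = 0.72.
mu*log(mu) = 0.28*log(0.28) = -0.35643.
(1-mu)*log(1-mu) = 0.72*log(0.72) = -0.236523.
A* = -0.35643 + -0.236523 = -0.5930

-0.5930


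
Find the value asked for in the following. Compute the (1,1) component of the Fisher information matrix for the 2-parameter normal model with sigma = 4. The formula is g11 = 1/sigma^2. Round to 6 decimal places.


For the 2-parameter normal family, the Fisher metric has:
  g11 = 1/sigma^2, g22 = 2/sigma^2.
sigma = 4, sigma^2 = 16.
g11 = 0.062500

0.062500


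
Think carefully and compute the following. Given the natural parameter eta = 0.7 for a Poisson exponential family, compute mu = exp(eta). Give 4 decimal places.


Expectation parameter for Poisson exponential family:
mu = exp(eta).
eta = 0.7.
mu = exp(0.7) = 2.0138

2.0138


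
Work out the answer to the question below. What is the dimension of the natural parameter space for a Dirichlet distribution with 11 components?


Exponential family dimension calculation:
Dirichlet with 11 components has 11 natural parameters.

11


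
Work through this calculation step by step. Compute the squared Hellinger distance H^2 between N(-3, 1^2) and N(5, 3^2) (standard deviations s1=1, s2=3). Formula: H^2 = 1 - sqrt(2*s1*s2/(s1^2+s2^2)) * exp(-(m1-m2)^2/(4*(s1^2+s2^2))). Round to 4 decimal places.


Squared Hellinger distance for Gaussians:
H^2 = 1 - sqrt(2*s1*s2/(s1^2+s2^2)) * exp(-(m1-m2)^2/(4*(s1^2+s2^2))).
s1^2 = 1, s2^2 = 9, s1^2+s2^2 = 10.
sqrt(2*1*3/(10)) = 0.774597.
(m1-m2)^2 = (-8)^2 = 64.
exp(-64/(4*10)) = exp(-1.6) = 0.201897.
H^2 = 1 - 0.774597*0.201897 = 0.8436

0.8436


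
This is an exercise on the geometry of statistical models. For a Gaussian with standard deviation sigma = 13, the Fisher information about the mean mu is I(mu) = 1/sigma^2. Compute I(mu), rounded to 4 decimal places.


The Fisher information for the mean of a normal distribution is I(mu) = 1/sigma^2.
sigma = 13, so sigma^2 = 169.
I(mu) = 1/169 = 0.0059

0.0059


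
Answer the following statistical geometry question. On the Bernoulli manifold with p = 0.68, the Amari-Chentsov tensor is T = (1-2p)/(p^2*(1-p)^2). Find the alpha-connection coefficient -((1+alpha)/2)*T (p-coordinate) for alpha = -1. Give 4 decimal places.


Skewness (Amari-Chentsov) tensor: T = (1-2p)/(p^2*(1-p)^2).
p = 0.68, 1-2p = -0.36, p^2 = 0.4624, (1-p)^2 = 0.1024.
T = -0.36/(0.4624 * 0.1024) = -7.602995.
In the p-coordinate, Gamma^(alpha) = Gamma^(0) - (alpha/2)*T with Gamma^(0) = (1/2)*g'(p) = -T/2,
so Gamma^(alpha) = -((1+alpha)/2)*T.
alpha = -1, -(1+alpha)/2 = 0.0.
Gamma = 0.0 * -7.602995 = 0.0000

0.0000


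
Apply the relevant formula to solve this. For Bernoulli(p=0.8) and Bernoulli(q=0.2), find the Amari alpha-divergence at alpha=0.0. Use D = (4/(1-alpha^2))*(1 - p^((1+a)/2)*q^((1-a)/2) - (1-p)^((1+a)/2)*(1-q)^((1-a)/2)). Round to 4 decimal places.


Amari alpha-divergence:
D = (4/(1-alpha^2))*(1 - p^((1+a)/2)*q^((1-a)/2) - (1-p)^((1+a)/2)*(1-q)^((1-a)/2)).
alpha = 0.0, p = 0.8, q = 0.2.
e1 = (1+alpha)/2 = 0.5, e2 = (1-alpha)/2 = 0.5.
t1 = p^e1 * q^e2 = 0.8^0.5 * 0.2^0.5 = 0.4.
t2 = (1-p)^e1 * (1-q)^e2 = 0.2^0.5 * 0.8^0.5 = 0.4.
4/(1-alpha^2) = 4.0.
D = 4.0*(1 - 0.4 - 0.4) = 0.8000

0.8000


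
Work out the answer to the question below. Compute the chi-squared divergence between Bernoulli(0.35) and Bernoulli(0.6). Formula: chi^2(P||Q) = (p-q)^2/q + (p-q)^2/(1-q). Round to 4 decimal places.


Chi-squared divergence between Bernoulli distributions:
chi^2 = (p-q)^2/q + (p-q)^2/(1-q).
p = 0.35, q = 0.6, p-q = -0.25.
(p-q)^2 = 0.0625.
term1 = 0.0625/0.6 = 0.104167.
term2 = 0.0625/0.4 = 0.15625.
chi^2 = 0.104167 + 0.15625 = 0.2604

0.2604


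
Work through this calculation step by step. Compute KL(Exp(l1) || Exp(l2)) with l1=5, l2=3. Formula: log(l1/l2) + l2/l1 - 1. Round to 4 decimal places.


KL divergence for exponential family:
KL = log(l1/l2) + l2/l1 - 1.
log(5/3) = 0.510826.
3/5 = 0.6.
KL = 0.510826 + 0.6 - 1 = 0.1108

0.1108


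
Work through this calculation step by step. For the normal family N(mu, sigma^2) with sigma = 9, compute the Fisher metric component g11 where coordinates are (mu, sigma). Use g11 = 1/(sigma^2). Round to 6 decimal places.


For the 2-parameter normal family, the Fisher metric has:
  g11 = 1/sigma^2, g22 = 2/sigma^2.
sigma = 9, sigma^2 = 81.
g11 = 0.012346

0.012346


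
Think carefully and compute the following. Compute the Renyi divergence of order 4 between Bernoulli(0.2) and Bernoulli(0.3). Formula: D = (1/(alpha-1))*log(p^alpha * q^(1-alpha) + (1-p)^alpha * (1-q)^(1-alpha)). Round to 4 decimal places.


Renyi divergence of order alpha between Bernoulli distributions:
D = (1/(alpha-1))*log(p^alpha * q^(1-alpha) + (1-p)^alpha * (1-q)^(1-alpha)).
alpha = 4, p = 0.2, q = 0.3.
p^alpha * q^(1-alpha) = 0.2^4 * 0.3^-3 = 0.059259.
(1-p)^alpha * (1-q)^(1-alpha) = 0.8^4 * 0.7^-3 = 1.194169.
sum = 0.059259 + 1.194169 = 1.253428.
D = (1/3)*log(1.253428) = 0.0753

0.0753


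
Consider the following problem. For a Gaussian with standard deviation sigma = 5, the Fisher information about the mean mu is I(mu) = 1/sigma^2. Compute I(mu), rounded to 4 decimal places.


The Fisher information for the mean of a normal distribution is I(mu) = 1/sigma^2.
sigma = 5, so sigma^2 = 25.
I(mu) = 1/25 = 0.0400

0.0400


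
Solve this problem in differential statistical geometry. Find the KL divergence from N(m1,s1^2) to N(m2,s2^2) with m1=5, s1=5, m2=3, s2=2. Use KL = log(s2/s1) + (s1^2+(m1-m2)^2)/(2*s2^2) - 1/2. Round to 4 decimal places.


KL divergence between normal distributions:
KL = log(s2/s1) + (s1^2 + (m1-m2)^2)/(2*s2^2) - 1/2.
log(2/5) = -0.916291.
(5^2 + (5-3)^2)/(2*2^2) = (25 + 4)/8 = 3.625.
KL = -0.916291 + 3.625 - 0.5 = 2.2087

2.2087


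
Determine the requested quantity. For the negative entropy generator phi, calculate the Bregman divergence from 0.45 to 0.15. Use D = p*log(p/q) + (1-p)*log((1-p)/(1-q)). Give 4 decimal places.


Bregman divergence with negative entropy generator:
D = p*log(p/q) + (1-p)*log((1-p)/(1-q)).
p = 0.45, q = 0.15.
p*log(p/q) = 0.45*log(0.45/0.15) = 0.494376.
(1-p)*log((1-p)/(1-q)) = 0.55*log(0.55/0.85) = -0.239425.
D = 0.494376 + -0.239425 = 0.2550

0.2550


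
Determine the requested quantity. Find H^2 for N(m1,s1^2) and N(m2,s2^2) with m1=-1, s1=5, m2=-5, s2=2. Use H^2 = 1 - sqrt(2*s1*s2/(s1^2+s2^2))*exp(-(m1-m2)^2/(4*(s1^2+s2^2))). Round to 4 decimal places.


Squared Hellinger distance for Gaussians:
H^2 = 1 - sqrt(2*s1*s2/(s1^2+s2^2)) * exp(-(m1-m2)^2/(4*(s1^2+s2^2))).
s1^2 = 25, s2^2 = 4, s1^2+s2^2 = 29.
sqrt(2*5*2/(29)) = 0.830455.
(m1-m2)^2 = (4)^2 = 16.
exp(-16/(4*29)) = exp(-0.137931) = 0.871159.
H^2 = 1 - 0.830455*0.871159 = 0.2765

0.2765


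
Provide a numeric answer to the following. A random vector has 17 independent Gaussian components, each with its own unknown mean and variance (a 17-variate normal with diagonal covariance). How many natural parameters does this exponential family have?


Exponential family dimension calculation:
Each univariate normal has two natural parameters (mu/sigma^2 and -1/(2 sigma^2)).
With 17 independent components, dim = 2 * 17 = 34.

34


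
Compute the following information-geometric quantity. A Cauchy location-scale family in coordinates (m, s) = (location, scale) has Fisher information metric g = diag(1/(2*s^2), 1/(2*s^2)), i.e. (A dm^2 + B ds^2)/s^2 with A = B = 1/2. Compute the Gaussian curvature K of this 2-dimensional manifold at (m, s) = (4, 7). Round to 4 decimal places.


The metric has the form g = (A dm^2 + B ds^2)/s^2 with A = 1/2, B = 1/2.
Substitute u = sqrt(A/B)*m: g = B*(du^2 + ds^2)/s^2, i.e. B times the
Poincare upper half-plane metric, which has constant Gaussian curvature -1.
Scaling a 2D metric by a constant c divides the Gaussian curvature by c,
so K = -1/B = -1/(1/2) = -2.0000 everywhere (the point (m, s) = (4, 7) is irrelevant:
the curvature is constant).
The requested Gaussian curvature is K = -2.0000.

-2.0000


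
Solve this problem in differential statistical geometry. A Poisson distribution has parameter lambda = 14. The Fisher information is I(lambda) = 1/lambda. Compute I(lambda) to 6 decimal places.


Fisher information for Poisson: I(lambda) = 1/lambda.
lambda = 14.
I(lambda) = 1/14 = 0.071429

0.071429


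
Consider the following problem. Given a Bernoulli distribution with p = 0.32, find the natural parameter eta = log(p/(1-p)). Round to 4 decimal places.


Natural parameter for Bernoulli: eta = log(p/(1-p)).
p = 0.32, 1-p = 0.68.
p/(1-p) = 0.470588.
eta = log(0.470588) = -0.7538

-0.7538


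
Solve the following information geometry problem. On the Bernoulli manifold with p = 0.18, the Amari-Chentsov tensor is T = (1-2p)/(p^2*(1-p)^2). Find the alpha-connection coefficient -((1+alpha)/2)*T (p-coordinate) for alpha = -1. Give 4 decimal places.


Skewness (Amari-Chentsov) tensor: T = (1-2p)/(p^2*(1-p)^2).
p = 0.18, 1-2p = 0.64, p^2 = 0.0324, (1-p)^2 = 0.6724.
T = 0.64/(0.0324 * 0.6724) = 29.376988.
In the p-coordinate, Gamma^(alpha) = Gamma^(0) - (alpha/2)*T with Gamma^(0) = (1/2)*g'(p) = -T/2,
so Gamma^(alpha) = -((1+alpha)/2)*T.
alpha = -1, -(1+alpha)/2 = 0.0.
Gamma = 0.0 * 29.376988 = 0.0000

0.0000


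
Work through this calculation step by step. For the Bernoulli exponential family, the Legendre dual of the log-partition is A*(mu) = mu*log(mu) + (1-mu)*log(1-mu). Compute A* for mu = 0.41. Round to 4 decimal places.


Legendre transform for Bernoulli:
A*(mu) = mu*log(mu) + (1-mu)*log(1-mu).
mu = 0.41, 1-mu = 0.59.
mu*log(mu) = 0.41*log(0.41) = -0.365555.
(1-mu)*log(1-mu) = 0.59*log(0.59) = -0.311303.
A* = -0.365555 + -0.311303 = -0.6769

-0.6769


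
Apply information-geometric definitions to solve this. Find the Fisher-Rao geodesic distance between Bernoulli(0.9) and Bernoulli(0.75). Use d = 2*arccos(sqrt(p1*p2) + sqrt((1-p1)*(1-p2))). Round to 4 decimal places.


Geodesic distance on Bernoulli manifold:
d(p1,p2) = 2*arccos(sqrt(p1*p2) + sqrt((1-p1)*(1-p2))).
sqrt(p1*p2) = sqrt(0.9*0.75) = 0.821584.
sqrt((1-p1)*(1-p2)) = sqrt(0.1*0.25) = 0.158114.
arg = 0.821584 + 0.158114 = 0.979698.
d = 2*arccos(0.979698) = 0.4037

0.4037


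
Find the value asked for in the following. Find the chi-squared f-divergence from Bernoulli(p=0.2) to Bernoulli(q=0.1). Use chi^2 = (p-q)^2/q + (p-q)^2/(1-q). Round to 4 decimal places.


Chi-squared divergence between Bernoulli distributions:
chi^2 = (p-q)^2/q + (p-q)^2/(1-q).
p = 0.2, q = 0.1, p-q = 0.1.
(p-q)^2 = 0.01.
term1 = 0.01/0.1 = 0.1.
term2 = 0.01/0.9 = 0.011111.
chi^2 = 0.1 + 0.011111 = 0.1111

0.1111


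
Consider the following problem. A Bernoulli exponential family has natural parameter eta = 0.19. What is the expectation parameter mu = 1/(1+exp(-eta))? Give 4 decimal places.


Dual coordinate (expectation parameter) for Bernoulli:
mu = 1/(1+exp(-eta)).
eta = 0.19.
exp(-eta) = exp(-0.19) = 0.826959.
mu = 1/(1+0.826959) = 0.5474

0.5474


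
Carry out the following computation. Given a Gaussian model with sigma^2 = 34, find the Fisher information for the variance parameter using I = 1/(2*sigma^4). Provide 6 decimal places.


Fisher information for variance: I(sigma^2) = 1/(2*sigma^4).
sigma^2 = 34, so sigma^4 = 1156.
I = 1/(2*1156) = 1/2312 = 0.000433

0.000433


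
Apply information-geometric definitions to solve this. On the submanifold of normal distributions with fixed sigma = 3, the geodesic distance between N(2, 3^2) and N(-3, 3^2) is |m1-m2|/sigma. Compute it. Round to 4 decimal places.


On the fixed-variance normal subfamily, geodesic distance = |m1-m2|/sigma.
|2 - -3| = 5.
sigma = 3.
d = 5/3 = 1.6667

1.6667


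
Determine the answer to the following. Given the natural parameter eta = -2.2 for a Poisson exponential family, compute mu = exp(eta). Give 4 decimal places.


Expectation parameter for Poisson exponential family:
mu = exp(eta).
eta = -2.2.
mu = exp(-2.2) = 0.1108

0.1108


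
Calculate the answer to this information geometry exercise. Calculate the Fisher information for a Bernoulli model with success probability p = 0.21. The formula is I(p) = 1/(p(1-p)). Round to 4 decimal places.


For Bernoulli(p), Fisher information is I(p) = 1/(p*(1-p)).
p = 0.21, 1-p = 0.79.
p*(1-p) = 0.1659.
I(p) = 1/0.1659 = 6.0277

6.0277


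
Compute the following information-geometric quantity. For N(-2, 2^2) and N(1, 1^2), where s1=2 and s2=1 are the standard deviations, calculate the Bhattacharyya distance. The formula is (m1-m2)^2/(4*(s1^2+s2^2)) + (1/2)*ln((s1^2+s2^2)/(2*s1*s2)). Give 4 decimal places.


Bhattacharyya distance between two Gaussians:
DB = (m1-m2)^2/(4*(s1^2+s2^2)) + (1/2)*ln((s1^2+s2^2)/(2*s1*s2)).
(m1-m2)^2 = (-3)^2 = 9.
s1^2+s2^2 = 4 + 1 = 5.
term1 = 9/20 = 0.45.
term2 = 0.5*ln(5/4.0) = 0.111572.
DB = 0.45 + 0.111572 = 0.5616

0.5616


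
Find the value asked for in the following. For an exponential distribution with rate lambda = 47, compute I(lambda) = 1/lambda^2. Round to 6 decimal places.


Fisher information for exponential: I(lambda) = 1/lambda^2.
lambda = 47, lambda^2 = 2209.
I = 1/2209 = 0.000453

0.000453


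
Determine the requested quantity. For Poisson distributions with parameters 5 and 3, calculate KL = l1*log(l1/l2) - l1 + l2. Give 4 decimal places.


KL divergence for Poisson:
KL = l1*log(l1/l2) - l1 + l2.
l1 = 5, l2 = 3.
log(5/3) = 0.510826.
l1*log(l1/l2) = 5 * 0.510826 = 2.554128.
KL = 2.554128 - 5 + 3 = 0.5541

0.5541


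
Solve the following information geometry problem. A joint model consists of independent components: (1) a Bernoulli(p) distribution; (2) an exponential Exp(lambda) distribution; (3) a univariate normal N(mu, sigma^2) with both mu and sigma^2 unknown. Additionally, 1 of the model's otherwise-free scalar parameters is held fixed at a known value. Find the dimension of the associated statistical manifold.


The dimension of a statistical manifold equals the number of free
(independent) real parameters of the model. For a product of independent
blocks the parameter counts add.
- Bernoulli (p): 1.
- exponential (lambda): 1.
- normal (mu, sigma^2): 2.
Total = 1 + 1 + 2 = 4.
1 parameter(s) fixed at known values: 4 - 1 = 3.
Dimension = 3

3


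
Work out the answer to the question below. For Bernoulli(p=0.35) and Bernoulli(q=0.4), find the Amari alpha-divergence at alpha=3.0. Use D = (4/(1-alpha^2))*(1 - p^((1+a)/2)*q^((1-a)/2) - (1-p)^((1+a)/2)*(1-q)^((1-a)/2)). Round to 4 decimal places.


Amari alpha-divergence:
D = (4/(1-alpha^2))*(1 - p^((1+a)/2)*q^((1-a)/2) - (1-p)^((1+a)/2)*(1-q)^((1-a)/2)).
alpha = 3.0, p = 0.35, q = 0.4.
e1 = (1+alpha)/2 = 2.0, e2 = (1-alpha)/2 = -1.0.
t1 = p^e1 * q^e2 = 0.35^2.0 * 0.4^-1.0 = 0.30625.
t2 = (1-p)^e1 * (1-q)^e2 = 0.65^2.0 * 0.6^-1.0 = 0.704167.
4/(1-alpha^2) = -0.5.
D = -0.5*(1 - 0.30625 - 0.704167) = 0.0052

0.0052
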